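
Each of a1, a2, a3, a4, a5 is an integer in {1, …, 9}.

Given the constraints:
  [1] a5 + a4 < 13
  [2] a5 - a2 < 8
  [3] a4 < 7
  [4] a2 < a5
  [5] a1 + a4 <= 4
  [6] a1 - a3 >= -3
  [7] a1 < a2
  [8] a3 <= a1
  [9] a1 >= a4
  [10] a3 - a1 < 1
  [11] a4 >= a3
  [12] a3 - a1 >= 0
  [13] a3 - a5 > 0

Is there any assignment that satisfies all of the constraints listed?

Constraints 4, 7, 9, 11, and 13 give a2 < a5, a5 < a3, a3 ≤ a4, a4 ≤ a1, a1 < a2. Chaining: a2 < a5 < a3 ≤ a4 ≤ a1 < a2, which forces a2 < a2 — impossible.

Unsatisfiable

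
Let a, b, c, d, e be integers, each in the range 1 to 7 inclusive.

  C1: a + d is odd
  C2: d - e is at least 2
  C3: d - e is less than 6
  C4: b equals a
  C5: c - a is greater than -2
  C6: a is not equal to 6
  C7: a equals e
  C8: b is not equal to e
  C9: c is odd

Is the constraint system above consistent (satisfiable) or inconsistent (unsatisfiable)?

Unsatisfiable

From constraints 4 and 7, b = a = e, so b = e. But constraint 8 says b ≠ e. Contradiction.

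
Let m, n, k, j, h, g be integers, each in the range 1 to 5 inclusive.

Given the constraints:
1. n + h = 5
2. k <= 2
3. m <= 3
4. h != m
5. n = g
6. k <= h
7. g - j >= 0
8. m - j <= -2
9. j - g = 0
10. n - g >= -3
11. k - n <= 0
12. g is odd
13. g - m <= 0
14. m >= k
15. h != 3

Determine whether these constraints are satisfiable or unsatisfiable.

Unsatisfiable

Constraints 7, 8, and 13 give g − j ≥ 0, j − m ≥ 2, m − g ≥ 0.
Adding all 3 inequalities: the left sides telescope to 0, and the right sides sum to 0 + 2 + 0 = 2. So 0 ≥ 2, which is false.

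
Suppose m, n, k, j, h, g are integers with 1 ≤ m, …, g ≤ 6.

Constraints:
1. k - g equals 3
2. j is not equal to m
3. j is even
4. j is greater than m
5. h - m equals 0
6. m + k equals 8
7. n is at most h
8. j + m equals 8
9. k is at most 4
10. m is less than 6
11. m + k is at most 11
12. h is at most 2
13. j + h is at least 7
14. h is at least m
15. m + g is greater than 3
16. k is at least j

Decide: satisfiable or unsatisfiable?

Unsatisfiable

From constraints 9 and 16: j ≤ k ≤ 4. From constraints 12 and 14: m ≤ h ≤ 2. Hence j + m ≤ 6. But constraint 8 requires j + m = 8, and 8 > 6. Contradiction.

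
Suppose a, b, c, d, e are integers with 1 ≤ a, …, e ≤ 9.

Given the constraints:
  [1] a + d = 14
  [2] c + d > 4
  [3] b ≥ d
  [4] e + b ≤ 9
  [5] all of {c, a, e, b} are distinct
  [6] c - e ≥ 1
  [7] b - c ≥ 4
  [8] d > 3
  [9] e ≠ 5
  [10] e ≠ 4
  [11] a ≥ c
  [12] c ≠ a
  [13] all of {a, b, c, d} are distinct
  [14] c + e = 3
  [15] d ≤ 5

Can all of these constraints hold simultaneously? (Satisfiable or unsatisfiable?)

Satisfiable

The assignment a = 9, b = 7, c = 2, d = 5, e = 1 works:
  constraint 1 holds since a + d = 14.
  constraint 2 holds since c + d = 7.
  constraint 4 holds since e + b = 8.
The rest check out directly.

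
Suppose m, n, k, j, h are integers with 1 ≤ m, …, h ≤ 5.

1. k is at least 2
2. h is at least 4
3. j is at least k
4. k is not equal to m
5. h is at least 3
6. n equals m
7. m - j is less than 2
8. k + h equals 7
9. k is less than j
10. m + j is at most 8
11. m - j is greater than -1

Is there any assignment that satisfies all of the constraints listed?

Take m = 4, n = 4, k = 2, j = 4, h = 5. Then constraint 7: m - j = 0; constraint 8: k + h = 7; constraint 10: m + j = 8, and every other listed constraint is also met.

Satisfiable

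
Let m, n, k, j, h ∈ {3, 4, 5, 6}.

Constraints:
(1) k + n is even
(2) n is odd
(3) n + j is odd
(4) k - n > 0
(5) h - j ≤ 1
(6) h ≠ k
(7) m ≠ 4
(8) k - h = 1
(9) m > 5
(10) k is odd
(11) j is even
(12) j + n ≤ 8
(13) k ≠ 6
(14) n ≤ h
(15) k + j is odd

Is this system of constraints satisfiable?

One satisfying assignment is m = 6, n = 3, k = 5, j = 4, h = 4.
For the less obvious constraints — constraint 4: k - n = 2; constraint 5: h - j = 0; constraint 8: k - h = 1 — and the others hold by inspection.

Satisfiable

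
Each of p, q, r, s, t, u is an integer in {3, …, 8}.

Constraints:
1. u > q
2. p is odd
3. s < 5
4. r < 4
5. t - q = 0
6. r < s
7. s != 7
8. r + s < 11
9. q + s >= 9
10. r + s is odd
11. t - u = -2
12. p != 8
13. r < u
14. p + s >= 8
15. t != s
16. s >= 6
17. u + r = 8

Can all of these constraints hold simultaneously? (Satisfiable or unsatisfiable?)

Unsatisfiable

From constraint 16: s ≥ 6. From constraint 3: s ≤ 4. But 4 < 6, so no value of s works.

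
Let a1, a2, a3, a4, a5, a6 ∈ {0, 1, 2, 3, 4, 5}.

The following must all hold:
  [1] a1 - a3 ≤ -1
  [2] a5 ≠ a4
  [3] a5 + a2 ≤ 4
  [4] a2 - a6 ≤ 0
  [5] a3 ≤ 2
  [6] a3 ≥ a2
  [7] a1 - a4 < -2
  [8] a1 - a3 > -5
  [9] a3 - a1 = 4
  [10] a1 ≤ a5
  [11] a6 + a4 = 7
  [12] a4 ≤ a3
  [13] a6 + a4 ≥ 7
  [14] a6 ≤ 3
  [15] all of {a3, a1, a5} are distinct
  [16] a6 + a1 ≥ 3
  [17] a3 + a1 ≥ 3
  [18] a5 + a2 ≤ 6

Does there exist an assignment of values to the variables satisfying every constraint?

From constraint 14: a6 ≤ 3. From constraints 5 and 12: a4 ≤ a3 ≤ 2. Hence a6 + a4 ≤ 5. But constraint 13 requires a6 + a4 ≥ 7, and 7 > 5. Contradiction.

Unsatisfiable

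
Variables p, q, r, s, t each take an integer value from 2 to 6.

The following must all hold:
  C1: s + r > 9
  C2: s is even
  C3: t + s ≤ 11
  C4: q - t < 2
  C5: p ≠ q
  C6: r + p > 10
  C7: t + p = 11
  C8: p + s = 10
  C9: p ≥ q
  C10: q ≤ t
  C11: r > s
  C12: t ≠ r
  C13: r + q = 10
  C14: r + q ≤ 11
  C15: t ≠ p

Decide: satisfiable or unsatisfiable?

Try p = 6, q = 4, r = 6, s = 4, t = 5.
Check constraint 1: s + r = 10; constraint 3: t + s = 9; constraint 4: q - t = -1. The remaining constraints are straightforward to verify.

Satisfiable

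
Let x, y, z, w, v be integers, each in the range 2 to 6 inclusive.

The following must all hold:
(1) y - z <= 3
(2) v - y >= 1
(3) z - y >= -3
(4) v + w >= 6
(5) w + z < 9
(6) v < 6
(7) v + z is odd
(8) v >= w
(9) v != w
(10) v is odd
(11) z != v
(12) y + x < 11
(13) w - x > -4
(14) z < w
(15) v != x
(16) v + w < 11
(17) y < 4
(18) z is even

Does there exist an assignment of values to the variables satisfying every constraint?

Satisfiable

Try x = 6, y = 3, z = 2, w = 4, v = 5.
Check constraint 1: y - z = 1; constraint 2: v - y = 2; constraint 3: z - y = -1. The remaining constraints are straightforward to verify.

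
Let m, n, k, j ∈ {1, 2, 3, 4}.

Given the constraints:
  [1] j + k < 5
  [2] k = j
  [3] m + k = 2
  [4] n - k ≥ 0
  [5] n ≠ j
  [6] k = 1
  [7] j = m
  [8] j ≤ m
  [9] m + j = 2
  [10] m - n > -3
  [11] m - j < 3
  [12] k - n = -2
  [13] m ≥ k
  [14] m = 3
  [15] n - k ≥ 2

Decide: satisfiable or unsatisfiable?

Unsatisfiable

Constraint 6 fixes k = 1 and constraint 14 fixes m = 3. Constraints 2 and 7 give k = j = m, so k = m. But 1 ≠ 3 — contradiction.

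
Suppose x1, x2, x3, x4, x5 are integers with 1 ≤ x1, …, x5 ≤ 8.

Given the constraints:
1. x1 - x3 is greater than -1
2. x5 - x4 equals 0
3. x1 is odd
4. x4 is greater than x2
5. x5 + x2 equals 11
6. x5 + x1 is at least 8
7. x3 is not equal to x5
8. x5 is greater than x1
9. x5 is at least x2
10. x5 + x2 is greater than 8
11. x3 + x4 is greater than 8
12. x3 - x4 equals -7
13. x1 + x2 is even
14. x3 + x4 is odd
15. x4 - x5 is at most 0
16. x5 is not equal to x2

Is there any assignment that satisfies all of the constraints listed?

Satisfiable

Try x1 = 1, x2 = 3, x3 = 1, x4 = 8, x5 = 8.
Check constraint 1: x1 - x3 = 0; constraint 2: x5 - x4 = 0; constraint 5: x5 + x2 = 11. The remaining constraints are straightforward to verify.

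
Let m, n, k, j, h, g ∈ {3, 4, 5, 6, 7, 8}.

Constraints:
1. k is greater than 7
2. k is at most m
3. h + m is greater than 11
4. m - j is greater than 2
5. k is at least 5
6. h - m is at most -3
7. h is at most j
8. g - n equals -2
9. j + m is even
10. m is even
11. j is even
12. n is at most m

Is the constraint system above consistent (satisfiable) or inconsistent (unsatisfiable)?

Take m = 8, n = 8, k = 8, j = 4, h = 4, g = 6. Then constraint 3: h + m = 12; constraint 4: m - j = 4; constraint 6: h - m = -4, and every other listed constraint is also met.

Satisfiable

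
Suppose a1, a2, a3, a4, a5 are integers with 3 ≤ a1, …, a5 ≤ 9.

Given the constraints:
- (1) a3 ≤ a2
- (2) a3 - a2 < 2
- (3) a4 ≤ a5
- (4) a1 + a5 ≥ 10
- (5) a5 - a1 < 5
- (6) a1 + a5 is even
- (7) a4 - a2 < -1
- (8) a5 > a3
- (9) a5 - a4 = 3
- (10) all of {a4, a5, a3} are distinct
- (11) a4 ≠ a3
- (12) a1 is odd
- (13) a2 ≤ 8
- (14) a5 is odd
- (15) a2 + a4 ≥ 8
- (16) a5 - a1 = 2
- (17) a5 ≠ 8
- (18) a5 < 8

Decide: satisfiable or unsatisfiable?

One satisfying assignment is a1 = 5, a2 = 7, a3 = 6, a4 = 4, a5 = 7.
For the less obvious constraints — constraint 2: a3 - a2 = -1; constraint 4: a1 + a5 = 12 — and the others hold by inspection.

Satisfiable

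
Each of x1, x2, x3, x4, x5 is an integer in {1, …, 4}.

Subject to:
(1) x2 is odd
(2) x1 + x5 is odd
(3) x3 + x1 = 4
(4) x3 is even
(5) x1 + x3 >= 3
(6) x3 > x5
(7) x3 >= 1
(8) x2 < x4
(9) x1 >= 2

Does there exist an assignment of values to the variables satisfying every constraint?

Satisfiable

One satisfying assignment is x1 = 2, x2 = 1, x3 = 2, x4 = 3, x5 = 1.
For the less obvious constraints — constraint 3: x3 + x1 = 4; constraint 5: x1 + x3 = 4 — and the others hold by inspection.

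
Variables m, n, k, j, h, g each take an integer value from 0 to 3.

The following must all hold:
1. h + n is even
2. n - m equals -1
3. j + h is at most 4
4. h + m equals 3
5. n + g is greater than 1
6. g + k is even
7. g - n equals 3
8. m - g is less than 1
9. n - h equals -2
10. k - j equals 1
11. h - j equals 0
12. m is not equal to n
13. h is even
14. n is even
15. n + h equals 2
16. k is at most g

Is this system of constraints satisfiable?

One satisfying assignment is m = 1, n = 0, k = 3, j = 2, h = 2, g = 3.
For the less obvious constraints — constraint 2: n - m = -1; constraint 3: j + h = 4 — and the others hold by inspection.

Satisfiable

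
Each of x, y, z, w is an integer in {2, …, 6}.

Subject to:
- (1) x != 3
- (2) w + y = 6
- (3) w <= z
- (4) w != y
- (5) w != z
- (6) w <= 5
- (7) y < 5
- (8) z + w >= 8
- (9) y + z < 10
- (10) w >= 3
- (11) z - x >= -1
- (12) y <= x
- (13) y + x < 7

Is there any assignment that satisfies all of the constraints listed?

Setting (x, y, z, w) = (4, 2, 5, 4) satisfies everything: constraint 2: w + y = 6; constraint 8: z + w = 9, and the others follow.

Satisfiable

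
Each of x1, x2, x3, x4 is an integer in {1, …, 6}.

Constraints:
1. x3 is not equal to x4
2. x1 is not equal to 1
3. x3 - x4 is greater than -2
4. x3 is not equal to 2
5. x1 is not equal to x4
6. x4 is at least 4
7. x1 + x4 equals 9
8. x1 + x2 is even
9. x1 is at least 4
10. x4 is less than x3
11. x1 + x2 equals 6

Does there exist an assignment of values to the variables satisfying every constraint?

Take x1 = 5, x2 = 1, x3 = 5, x4 = 4. Then constraint 3: x3 - x4 = 1; constraint 7: x1 + x4 = 9; constraint 11: x1 + x2 = 6, and every other listed constraint is also met.

Satisfiable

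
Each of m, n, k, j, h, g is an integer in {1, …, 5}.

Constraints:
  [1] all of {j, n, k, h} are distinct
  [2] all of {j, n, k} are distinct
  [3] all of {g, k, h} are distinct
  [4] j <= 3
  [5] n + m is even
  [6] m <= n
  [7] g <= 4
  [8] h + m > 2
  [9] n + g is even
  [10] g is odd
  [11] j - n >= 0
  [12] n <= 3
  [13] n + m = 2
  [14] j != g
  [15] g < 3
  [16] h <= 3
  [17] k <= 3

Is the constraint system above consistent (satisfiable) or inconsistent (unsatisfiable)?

Constraints 4, 12, 16, and 17 confine each of j, n, k, h to the 3 values {1, …, 3} (the domain already gives each ≥ 1).
Constraint 1 requires all 4 of them to be distinct, but only 3 values are available — impossible by the pigeonhole principle.

Unsatisfiable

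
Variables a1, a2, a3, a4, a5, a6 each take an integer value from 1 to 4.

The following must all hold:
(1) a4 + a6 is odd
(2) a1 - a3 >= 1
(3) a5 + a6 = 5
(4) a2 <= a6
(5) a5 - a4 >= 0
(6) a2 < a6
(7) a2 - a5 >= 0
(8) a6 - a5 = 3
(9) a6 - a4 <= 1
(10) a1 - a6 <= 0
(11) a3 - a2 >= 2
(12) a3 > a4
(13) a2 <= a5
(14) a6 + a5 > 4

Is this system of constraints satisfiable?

Unsatisfiable

Constraints 2, 5, 7, 9, 10, and 11 give a6 − a1 ≥ 0, a1 − a3 ≥ 1, a3 − a2 ≥ 2, a2 − a5 ≥ 0, a5 − a4 ≥ 0, a4 − a6 ≥ -1.
Adding all 6 inequalities: the left sides telescope to 0, and the right sides sum to 0 + 1 + 2 + 0 + 0 + (-1) = 2. So 0 ≥ 2, which is false.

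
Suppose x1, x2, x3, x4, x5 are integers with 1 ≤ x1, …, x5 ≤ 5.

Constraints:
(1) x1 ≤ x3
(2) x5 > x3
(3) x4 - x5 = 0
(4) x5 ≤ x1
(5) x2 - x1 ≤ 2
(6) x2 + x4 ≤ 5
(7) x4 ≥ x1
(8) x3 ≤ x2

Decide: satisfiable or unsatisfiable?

Unsatisfiable

Constraints 1, 2, and 4 give x1 ≤ x3, x3 < x5, x5 ≤ x1. Chaining: x1 ≤ x3 < x5 ≤ x1, which forces x1 < x1 — impossible.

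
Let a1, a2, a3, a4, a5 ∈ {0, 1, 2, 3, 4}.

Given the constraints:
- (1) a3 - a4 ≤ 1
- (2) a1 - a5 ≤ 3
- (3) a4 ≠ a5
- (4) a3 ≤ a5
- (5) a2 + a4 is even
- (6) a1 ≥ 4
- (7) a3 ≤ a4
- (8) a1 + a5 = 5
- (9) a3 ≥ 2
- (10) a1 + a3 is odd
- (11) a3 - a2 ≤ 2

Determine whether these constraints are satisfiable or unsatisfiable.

From constraint 6: a1 ≥ 4. From constraints 4 and 9: a5 ≥ a3 ≥ 2. Hence a1 + a5 ≥ 6. But constraint 8 requires a1 + a5 = 5, and 5 < 6. Contradiction.

Unsatisfiable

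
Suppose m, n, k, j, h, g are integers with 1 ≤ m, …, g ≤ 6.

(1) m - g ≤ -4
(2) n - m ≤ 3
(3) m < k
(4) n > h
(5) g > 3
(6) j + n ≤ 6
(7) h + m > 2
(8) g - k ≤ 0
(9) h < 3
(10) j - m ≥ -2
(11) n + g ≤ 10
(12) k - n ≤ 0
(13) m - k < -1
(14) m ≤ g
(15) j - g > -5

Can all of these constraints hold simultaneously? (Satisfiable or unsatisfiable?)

Constraints 1, 2, 8, and 12 give k − g ≥ 0, g − m ≥ 4, m − n ≥ -3, n − k ≥ 0.
Adding all 4 inequalities: the left sides telescope to 0, and the right sides sum to 0 + 4 + (-3) + 0 = 1. So 0 ≥ 1, which is false.

Unsatisfiable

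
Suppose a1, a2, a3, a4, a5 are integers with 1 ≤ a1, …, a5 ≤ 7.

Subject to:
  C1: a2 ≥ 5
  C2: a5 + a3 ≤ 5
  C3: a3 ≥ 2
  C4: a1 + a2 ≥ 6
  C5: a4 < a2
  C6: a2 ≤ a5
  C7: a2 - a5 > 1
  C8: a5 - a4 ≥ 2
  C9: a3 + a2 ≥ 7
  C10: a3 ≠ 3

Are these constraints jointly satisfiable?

Unsatisfiable

From constraints 1 and 6: a5 ≥ a2 ≥ 5. From constraint 3: a3 ≥ 2. Hence a5 + a3 ≥ 7. But constraint 2 requires a5 + a3 ≤ 5, and 5 < 7. Contradiction.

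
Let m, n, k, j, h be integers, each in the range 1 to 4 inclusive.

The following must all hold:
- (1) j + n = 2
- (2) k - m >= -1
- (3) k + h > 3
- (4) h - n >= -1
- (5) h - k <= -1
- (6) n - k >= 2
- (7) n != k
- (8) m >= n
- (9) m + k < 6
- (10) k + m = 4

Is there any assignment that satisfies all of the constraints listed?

Constraints 4, 5, and 6 give k − h ≥ 1, h − n ≥ -1, n − k ≥ 2.
Adding all 3 inequalities: the left sides telescope to 0, and the right sides sum to 1 + (-1) + 2 = 2. So 0 ≥ 2, which is false.

Unsatisfiable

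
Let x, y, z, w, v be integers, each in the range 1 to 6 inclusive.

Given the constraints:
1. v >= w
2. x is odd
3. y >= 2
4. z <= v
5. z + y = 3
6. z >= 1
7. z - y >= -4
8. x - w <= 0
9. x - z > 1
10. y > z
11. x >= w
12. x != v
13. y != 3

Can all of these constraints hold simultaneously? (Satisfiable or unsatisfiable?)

Satisfiable

Take x = 5, y = 2, z = 1, w = 5, v = 6. Then constraint 5: z + y = 3; constraint 7: z - y = -1, and every other listed constraint is also met.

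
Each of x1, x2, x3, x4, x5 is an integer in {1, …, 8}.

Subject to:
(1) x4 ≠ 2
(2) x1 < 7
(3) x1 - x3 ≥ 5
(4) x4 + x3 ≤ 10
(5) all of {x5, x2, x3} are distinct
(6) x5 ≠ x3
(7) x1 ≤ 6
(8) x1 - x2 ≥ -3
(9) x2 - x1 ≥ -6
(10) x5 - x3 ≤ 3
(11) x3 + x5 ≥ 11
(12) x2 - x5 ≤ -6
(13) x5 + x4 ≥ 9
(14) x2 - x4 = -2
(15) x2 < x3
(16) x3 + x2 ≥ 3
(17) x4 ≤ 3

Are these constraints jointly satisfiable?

Constraints 3, 9, 10, and 12 give x2 − x1 ≥ -6, x1 − x3 ≥ 5, x3 − x5 ≥ -3, x5 − x2 ≥ 6.
Adding all 4 inequalities: the left sides telescope to 0, and the right sides sum to (-6) + 5 + (-3) + 6 = 2. So 0 ≥ 2, which is false.

Unsatisfiable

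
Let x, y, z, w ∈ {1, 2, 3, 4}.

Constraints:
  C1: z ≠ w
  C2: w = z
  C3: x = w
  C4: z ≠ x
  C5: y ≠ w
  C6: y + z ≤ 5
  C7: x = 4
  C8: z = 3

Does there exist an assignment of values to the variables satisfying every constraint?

Constraint 7 fixes x = 4 and constraint 8 fixes z = 3. Constraints 2 and 3 give x = w = z, so x = z. But 4 ≠ 3 — contradiction.

Unsatisfiable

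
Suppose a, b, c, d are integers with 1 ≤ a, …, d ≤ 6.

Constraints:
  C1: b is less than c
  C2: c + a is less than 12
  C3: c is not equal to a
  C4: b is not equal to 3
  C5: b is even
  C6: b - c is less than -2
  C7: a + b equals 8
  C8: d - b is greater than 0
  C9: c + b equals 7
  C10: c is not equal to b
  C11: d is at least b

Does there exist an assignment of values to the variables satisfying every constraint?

Satisfiable

Take a = 6, b = 2, c = 5, d = 5. Then constraint 2: c + a = 11; constraint 6: b - c = -3, and every other listed constraint is also met.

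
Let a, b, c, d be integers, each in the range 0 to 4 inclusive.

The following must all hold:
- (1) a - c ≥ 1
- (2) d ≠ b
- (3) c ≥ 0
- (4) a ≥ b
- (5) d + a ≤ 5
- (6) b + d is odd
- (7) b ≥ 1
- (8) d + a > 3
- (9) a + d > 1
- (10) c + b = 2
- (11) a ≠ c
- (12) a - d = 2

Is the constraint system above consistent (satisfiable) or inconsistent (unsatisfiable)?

Satisfiable

One satisfying assignment is a = 3, b = 2, c = 0, d = 1.
For the less obvious constraints — constraint 1: a - c = 3; constraint 5: d + a = 4 — and the others hold by inspection.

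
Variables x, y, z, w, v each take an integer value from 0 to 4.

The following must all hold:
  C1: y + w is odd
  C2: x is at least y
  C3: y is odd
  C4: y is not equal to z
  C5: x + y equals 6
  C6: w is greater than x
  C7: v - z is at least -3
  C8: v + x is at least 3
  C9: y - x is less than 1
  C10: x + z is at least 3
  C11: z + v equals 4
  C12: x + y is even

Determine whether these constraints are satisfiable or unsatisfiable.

Satisfiable

One satisfying assignment is x = 3, y = 3, z = 2, w = 4, v = 2.
For the less obvious constraints — constraint 5: x + y = 6; constraint 7: v - z = 0; constraint 8: v + x = 5 — and the others hold by inspection.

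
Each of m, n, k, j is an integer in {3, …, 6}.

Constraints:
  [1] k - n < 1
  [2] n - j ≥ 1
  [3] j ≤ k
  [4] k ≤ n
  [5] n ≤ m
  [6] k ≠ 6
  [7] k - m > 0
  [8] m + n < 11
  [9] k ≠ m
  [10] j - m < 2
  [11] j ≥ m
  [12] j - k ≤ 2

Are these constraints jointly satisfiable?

Constraints 4, 5, and 7 give m < k, k ≤ n, n ≤ m. Chaining: m < k ≤ n ≤ m, which forces m < m — impossible.

Unsatisfiable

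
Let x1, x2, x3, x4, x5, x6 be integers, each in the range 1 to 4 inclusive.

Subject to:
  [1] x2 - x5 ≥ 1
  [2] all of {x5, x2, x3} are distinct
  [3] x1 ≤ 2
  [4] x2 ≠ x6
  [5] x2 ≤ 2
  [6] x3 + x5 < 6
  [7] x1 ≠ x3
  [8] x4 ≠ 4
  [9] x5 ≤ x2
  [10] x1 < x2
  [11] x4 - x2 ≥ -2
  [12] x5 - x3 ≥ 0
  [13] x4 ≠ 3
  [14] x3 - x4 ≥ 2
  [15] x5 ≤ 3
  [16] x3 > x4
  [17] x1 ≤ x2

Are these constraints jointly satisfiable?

Unsatisfiable

Constraints 1, 11, 12, and 14 give x4 − x2 ≥ -2, x2 − x5 ≥ 1, x5 − x3 ≥ 0, x3 − x4 ≥ 2.
Adding all 4 inequalities: the left sides telescope to 0, and the right sides sum to (-2) + 1 + 0 + 2 = 1. So 0 ≥ 1, which is false.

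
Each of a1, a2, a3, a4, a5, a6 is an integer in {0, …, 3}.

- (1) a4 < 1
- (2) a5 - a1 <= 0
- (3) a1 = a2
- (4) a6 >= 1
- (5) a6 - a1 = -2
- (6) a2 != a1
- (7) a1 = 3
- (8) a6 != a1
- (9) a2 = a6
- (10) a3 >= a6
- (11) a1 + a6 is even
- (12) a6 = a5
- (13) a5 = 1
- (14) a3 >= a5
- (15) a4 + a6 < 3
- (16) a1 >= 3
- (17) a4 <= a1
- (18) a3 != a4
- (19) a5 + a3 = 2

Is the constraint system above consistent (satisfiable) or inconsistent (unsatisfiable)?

Unsatisfiable

Constraint 7 fixes a1 = 3 and constraint 13 fixes a5 = 1. Constraints 3, 9, and 12 give a1 = a2 = a6 = a5, so a1 = a5. But 3 ≠ 1 — contradiction.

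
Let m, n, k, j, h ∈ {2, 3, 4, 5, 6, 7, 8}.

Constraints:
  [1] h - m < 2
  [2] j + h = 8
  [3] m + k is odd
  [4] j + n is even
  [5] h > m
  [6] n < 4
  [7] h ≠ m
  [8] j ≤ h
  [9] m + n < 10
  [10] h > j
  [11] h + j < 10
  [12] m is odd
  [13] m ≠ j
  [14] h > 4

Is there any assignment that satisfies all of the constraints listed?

Satisfiable

One satisfying assignment is m = 5, n = 2, k = 2, j = 2, h = 6.
For the less obvious constraints — constraint 1: h - m = 1; constraint 2: j + h = 8; constraint 9: m + n = 7 — and the others hold by inspection.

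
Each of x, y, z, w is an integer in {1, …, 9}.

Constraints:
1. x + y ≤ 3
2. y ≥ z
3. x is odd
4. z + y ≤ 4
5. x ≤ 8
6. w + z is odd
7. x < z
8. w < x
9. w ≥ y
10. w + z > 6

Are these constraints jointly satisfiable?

Constraints 2, 7, 8, and 9 give x < z, z ≤ y, y ≤ w, w < x. Chaining: x < z ≤ y ≤ w < x, which forces x < x — impossible.

Unsatisfiable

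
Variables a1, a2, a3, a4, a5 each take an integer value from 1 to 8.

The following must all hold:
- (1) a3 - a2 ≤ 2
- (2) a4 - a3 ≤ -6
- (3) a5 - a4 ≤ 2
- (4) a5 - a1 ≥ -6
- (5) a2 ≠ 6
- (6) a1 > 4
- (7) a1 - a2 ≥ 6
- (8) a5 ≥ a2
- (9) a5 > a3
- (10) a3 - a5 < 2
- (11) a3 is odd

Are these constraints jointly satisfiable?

Constraints 1, 2, 3, 4, and 7 give a3 − a4 ≥ 6, a4 − a5 ≥ -2, a5 − a1 ≥ -6, a1 − a2 ≥ 6, a2 − a3 ≥ -2.
Adding all 5 inequalities: the left sides telescope to 0, and the right sides sum to 6 + (-2) + (-6) + 6 + (-2) = 2. So 0 ≥ 2, which is false.

Unsatisfiable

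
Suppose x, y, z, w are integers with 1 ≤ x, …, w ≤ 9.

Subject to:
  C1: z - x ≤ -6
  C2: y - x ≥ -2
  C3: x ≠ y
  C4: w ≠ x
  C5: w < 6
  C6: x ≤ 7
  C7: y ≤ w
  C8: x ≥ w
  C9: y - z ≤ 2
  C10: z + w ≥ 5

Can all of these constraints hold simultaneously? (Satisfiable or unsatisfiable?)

Constraints 1, 2, and 9 give x − z ≥ 6, z − y ≥ -2, y − x ≥ -2.
Adding all 3 inequalities: the left sides telescope to 0, and the right sides sum to 6 + (-2) + (-2) = 2. So 0 ≥ 2, which is false.

Unsatisfiable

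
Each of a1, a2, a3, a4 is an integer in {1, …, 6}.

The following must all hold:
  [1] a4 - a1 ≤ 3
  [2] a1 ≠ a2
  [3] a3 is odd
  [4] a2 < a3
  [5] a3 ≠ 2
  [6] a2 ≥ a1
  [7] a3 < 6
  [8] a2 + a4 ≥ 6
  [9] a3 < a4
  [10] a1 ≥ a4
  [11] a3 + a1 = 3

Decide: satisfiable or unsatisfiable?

Unsatisfiable

Constraints 4, 6, 9, and 10 give a2 < a3, a3 < a4, a4 ≤ a1, a1 ≤ a2. Chaining: a2 < a3 < a4 ≤ a1 ≤ a2, which forces a2 < a2 — impossible.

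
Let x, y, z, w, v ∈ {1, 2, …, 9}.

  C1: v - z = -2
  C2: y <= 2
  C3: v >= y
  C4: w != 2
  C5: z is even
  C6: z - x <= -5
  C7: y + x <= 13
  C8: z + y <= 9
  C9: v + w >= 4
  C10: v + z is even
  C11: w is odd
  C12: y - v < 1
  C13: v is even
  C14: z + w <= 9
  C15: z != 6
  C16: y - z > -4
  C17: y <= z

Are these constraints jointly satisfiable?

Try x = 9, y = 2, z = 4, w = 3, v = 2.
Check constraint 1: v - z = -2; constraint 6: z - x = -5. The remaining constraints are straightforward to verify.

Satisfiable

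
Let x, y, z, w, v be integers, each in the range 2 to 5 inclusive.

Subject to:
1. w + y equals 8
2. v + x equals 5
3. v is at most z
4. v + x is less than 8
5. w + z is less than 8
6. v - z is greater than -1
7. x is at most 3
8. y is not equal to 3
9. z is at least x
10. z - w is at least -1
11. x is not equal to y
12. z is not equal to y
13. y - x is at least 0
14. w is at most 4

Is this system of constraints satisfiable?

One satisfying assignment is x = 2, y = 4, z = 3, w = 4, v = 3.
For the less obvious constraints — constraint 1: w + y = 8; constraint 2: v + x = 5; constraint 4: v + x = 5 — and the others hold by inspection.

Satisfiable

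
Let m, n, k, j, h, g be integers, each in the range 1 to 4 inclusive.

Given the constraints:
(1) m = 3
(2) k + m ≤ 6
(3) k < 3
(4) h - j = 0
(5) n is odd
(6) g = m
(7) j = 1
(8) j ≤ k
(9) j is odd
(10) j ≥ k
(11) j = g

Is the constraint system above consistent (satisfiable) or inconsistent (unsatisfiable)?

Unsatisfiable

Constraint 7 fixes j = 1 and constraint 1 fixes m = 3. Constraints 6 and 11 give j = g = m, so j = m. But 1 ≠ 3 — contradiction.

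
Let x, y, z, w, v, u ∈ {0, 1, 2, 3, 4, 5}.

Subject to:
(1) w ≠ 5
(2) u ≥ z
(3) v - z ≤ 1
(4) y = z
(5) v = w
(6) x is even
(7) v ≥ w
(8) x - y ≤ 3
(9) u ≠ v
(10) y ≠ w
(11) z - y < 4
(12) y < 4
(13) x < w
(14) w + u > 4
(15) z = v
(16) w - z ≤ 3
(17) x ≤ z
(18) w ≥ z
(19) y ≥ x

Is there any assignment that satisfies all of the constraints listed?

Unsatisfiable

From constraints 4, 5, and 15, y = z = v = w, so y = w. But constraint 10 says y ≠ w. Contradiction.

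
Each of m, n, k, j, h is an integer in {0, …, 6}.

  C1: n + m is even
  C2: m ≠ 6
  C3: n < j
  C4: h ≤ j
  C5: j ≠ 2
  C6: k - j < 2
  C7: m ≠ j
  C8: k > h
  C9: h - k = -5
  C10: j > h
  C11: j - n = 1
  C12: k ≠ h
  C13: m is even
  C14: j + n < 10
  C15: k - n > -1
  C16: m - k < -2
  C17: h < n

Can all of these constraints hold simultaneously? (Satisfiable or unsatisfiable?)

One satisfying assignment is m = 0, n = 4, k = 5, j = 5, h = 0.
For the less obvious constraints — constraint 6: k - j = 0; constraint 9: h - k = -5; constraint 11: j - n = 1 — and the others hold by inspection.

Satisfiable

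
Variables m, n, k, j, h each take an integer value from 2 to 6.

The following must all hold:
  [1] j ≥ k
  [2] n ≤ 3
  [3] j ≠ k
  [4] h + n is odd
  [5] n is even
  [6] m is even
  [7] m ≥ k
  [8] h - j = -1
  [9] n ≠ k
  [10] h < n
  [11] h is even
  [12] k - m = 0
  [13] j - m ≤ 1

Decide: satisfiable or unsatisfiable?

Constraint 11 makes h even and constraint 5 makes n even, so h + n must be even. Constraint 4 says h + n is odd — contradiction.

Unsatisfiable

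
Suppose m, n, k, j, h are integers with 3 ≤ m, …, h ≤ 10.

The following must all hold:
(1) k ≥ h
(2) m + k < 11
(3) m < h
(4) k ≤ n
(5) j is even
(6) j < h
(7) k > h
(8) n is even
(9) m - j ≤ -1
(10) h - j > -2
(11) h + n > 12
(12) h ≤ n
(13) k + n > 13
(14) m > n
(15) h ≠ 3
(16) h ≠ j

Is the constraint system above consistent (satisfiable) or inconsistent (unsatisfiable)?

Unsatisfiable

Constraints 4, 6, 7, 9, and 14 give k ≤ n, n < m, m < j, j < h, h < k. Chaining: k ≤ n < m < j < h < k, which forces k < k — impossible.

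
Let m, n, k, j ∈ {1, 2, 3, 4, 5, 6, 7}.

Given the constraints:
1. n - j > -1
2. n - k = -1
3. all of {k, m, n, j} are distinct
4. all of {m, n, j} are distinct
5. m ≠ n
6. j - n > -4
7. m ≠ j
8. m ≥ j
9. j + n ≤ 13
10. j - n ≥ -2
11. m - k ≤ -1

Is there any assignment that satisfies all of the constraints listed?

Satisfiable

One satisfying assignment is m = 5, n = 6, k = 7, j = 4.
For the less obvious constraints — constraint 1: n - j = 2; constraint 2: n - k = -1 — and the others hold by inspection.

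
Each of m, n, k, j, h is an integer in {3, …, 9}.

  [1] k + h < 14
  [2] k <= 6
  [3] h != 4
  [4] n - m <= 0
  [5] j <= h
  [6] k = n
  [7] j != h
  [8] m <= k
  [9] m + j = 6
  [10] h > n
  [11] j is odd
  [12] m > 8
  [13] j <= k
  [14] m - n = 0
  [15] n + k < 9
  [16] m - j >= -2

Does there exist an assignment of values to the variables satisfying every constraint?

From constraint 12: m ≥ 9. From constraints 2 and 8: m ≤ k and k ≤ 6, so m ≤ 6. But 6 < 9, so no value of m works.

Unsatisfiable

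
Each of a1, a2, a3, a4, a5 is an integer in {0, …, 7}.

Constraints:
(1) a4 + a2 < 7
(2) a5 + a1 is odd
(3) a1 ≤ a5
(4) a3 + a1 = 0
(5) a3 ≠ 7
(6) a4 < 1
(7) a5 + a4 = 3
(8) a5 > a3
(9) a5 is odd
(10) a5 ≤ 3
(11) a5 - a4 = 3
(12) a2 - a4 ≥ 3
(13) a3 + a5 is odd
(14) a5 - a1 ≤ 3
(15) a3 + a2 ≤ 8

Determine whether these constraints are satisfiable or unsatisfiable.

Satisfiable

Try a1 = 0, a2 = 6, a3 = 0, a4 = 0, a5 = 3.
Check constraint 1: a4 + a2 = 6; constraint 4: a3 + a1 = 0. The remaining constraints are straightforward to verify.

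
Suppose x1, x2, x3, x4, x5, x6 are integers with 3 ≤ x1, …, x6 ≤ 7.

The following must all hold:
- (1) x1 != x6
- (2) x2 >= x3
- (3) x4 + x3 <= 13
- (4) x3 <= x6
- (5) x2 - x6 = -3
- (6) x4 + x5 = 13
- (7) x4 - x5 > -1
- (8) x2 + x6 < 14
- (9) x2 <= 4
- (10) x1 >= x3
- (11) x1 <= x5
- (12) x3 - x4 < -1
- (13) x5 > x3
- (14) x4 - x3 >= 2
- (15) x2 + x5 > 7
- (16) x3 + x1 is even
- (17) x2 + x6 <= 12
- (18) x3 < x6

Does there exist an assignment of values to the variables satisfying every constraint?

Satisfiable

The assignment x1 = 4, x2 = 4, x3 = 4, x4 = 7, x5 = 6, x6 = 7 works:
  constraint 3 holds since x4 + x3 = 11.
  constraint 5 holds since x2 - x6 = -3.
  constraint 6 holds since x4 + x5 = 13.
The rest check out directly.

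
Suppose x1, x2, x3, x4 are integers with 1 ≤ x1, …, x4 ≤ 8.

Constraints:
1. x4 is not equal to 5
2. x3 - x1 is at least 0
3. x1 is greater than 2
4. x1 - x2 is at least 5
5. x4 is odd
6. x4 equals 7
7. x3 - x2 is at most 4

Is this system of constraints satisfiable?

Unsatisfiable

Constraints 2, 4, and 7 give x2 − x3 ≥ -4, x3 − x1 ≥ 0, x1 − x2 ≥ 5.
Adding all 3 inequalities: the left sides telescope to 0, and the right sides sum to (-4) + 0 + 5 = 1. So 0 ≥ 1, which is false.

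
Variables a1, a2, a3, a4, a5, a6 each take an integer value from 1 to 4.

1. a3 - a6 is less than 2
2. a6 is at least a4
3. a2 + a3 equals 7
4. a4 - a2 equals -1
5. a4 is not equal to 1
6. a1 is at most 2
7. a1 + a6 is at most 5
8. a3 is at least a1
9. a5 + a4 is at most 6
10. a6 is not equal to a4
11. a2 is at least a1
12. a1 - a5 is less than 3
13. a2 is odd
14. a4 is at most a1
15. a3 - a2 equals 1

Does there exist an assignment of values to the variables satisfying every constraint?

Try a1 = 2, a2 = 3, a3 = 4, a4 = 2, a5 = 2, a6 = 3.
Check constraint 1: a3 - a6 = 1; constraint 3: a2 + a3 = 7; constraint 4: a4 - a2 = -1. The remaining constraints are straightforward to verify.

Satisfiable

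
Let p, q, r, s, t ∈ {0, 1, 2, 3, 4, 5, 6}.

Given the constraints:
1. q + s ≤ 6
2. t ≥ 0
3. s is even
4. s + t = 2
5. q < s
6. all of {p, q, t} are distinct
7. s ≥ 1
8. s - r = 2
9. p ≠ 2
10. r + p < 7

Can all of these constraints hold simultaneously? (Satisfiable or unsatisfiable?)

Satisfiable

Setting (p, q, r, s, t) = (5, 1, 0, 2, 0) satisfies everything: constraint 1: q + s = 3; constraint 4: s + t = 2, and the others follow.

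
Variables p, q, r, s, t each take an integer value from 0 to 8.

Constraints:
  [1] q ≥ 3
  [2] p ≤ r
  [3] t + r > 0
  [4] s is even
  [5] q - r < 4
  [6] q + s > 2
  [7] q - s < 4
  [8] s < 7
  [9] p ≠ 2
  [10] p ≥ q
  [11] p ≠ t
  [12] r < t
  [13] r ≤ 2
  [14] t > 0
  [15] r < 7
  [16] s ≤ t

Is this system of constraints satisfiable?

Unsatisfiable

From constraints 1 and 10: p ≥ q and q ≥ 3, so p ≥ 3. From constraints 2 and 13: p ≤ r and r ≤ 2, so p ≤ 2. But 2 < 3, so no value of p works.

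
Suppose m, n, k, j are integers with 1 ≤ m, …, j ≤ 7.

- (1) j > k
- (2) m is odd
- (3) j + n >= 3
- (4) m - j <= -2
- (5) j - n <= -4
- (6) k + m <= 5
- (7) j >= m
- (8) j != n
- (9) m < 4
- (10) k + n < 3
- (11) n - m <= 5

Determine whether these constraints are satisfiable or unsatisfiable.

Constraints 4, 5, and 11 give n − j ≥ 4, j − m ≥ 2, m − n ≥ -5.
Adding all 3 inequalities: the left sides telescope to 0, and the right sides sum to 4 + 2 + (-5) = 1. So 0 ≥ 1, which is false.

Unsatisfiable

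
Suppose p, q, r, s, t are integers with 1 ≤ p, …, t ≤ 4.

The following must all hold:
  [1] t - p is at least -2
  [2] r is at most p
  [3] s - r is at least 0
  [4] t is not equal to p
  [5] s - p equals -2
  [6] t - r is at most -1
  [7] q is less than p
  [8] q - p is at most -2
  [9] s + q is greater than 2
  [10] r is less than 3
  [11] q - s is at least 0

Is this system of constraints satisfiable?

Constraints 1, 3, 6, 8, and 11 give q − s ≥ 0, s − r ≥ 0, r − t ≥ 1, t − p ≥ -2, p − q ≥ 2.
Adding all 5 inequalities: the left sides telescope to 0, and the right sides sum to 0 + 0 + 1 + (-2) + 2 = 1. So 0 ≥ 1, which is false.

Unsatisfiable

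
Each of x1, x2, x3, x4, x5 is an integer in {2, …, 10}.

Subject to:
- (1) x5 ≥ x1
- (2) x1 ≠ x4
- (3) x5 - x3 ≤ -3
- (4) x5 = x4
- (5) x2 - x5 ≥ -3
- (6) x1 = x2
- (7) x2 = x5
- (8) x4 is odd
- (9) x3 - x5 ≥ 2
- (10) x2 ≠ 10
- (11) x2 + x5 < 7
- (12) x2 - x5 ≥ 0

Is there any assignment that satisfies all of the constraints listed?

Unsatisfiable

From constraints 4, 6, and 7, x1 = x2 = x5 = x4, so x1 = x4. But constraint 2 says x1 ≠ x4. Contradiction.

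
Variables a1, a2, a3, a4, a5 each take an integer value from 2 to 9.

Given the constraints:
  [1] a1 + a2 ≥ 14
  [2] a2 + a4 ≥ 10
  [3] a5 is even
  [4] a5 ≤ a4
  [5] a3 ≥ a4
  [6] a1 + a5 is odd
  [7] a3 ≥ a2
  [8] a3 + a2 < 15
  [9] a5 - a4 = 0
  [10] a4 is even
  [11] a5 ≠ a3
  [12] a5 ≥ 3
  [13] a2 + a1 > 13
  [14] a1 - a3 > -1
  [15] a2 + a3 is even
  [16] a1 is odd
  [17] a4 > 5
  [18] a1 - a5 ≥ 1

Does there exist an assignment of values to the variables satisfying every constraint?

Satisfiable

Take a1 = 9, a2 = 6, a3 = 8, a4 = 6, a5 = 6. Then constraint 1: a1 + a2 = 15; constraint 2: a2 + a4 = 12, and every other listed constraint is also met.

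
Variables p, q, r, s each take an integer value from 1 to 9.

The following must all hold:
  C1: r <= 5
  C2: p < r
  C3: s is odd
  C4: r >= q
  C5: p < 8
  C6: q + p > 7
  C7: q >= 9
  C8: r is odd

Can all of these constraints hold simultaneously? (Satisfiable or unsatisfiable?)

From constraints 4 and 7: r ≥ q and q ≥ 9, so r ≥ 9. From constraint 1: r ≤ 5. But 5 < 9, so no value of r works.

Unsatisfiable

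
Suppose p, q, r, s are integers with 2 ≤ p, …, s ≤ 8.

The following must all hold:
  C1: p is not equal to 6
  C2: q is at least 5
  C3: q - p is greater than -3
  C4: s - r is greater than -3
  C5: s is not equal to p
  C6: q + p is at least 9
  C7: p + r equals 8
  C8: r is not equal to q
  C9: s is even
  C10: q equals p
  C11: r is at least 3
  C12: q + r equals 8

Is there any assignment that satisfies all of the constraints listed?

Satisfiable

One satisfying assignment is p = 5, q = 5, r = 3, s = 2.
For the less obvious constraints — constraint 3: q - p = 0; constraint 4: s - r = -1; constraint 6: q + p = 10 — and the others hold by inspection.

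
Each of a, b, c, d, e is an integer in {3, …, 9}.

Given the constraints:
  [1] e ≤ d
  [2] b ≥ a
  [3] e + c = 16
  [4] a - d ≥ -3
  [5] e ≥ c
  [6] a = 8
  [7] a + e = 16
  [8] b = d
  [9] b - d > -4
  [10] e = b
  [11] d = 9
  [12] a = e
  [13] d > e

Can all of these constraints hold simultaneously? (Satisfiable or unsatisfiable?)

Unsatisfiable

Constraint 6 fixes a = 8 and constraint 11 fixes d = 9. Constraints 8, 10, and 12 give a = e = b = d, so a = d. But 8 ≠ 9 — contradiction.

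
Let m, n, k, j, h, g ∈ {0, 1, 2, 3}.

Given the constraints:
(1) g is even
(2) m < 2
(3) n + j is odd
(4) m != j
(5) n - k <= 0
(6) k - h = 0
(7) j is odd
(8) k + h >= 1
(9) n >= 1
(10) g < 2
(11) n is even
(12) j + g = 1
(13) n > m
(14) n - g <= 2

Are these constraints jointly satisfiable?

The assignment m = 0, n = 2, k = 2, j = 1, h = 2, g = 0 works:
  constraint 5 holds since n - k = 0.
  constraint 6 holds since k - h = 0.
  constraint 8 holds since k + h = 4.
The rest check out directly.

Satisfiable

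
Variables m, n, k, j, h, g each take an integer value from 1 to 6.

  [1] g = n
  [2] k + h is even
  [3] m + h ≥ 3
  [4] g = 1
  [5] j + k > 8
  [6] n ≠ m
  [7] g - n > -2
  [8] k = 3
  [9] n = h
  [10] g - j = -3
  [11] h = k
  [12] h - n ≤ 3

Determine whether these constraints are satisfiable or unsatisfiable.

Unsatisfiable

Constraint 4 fixes g = 1 and constraint 8 fixes k = 3. Constraints 1, 9, and 11 give g = n = h = k, so g = k. But 1 ≠ 3 — contradiction.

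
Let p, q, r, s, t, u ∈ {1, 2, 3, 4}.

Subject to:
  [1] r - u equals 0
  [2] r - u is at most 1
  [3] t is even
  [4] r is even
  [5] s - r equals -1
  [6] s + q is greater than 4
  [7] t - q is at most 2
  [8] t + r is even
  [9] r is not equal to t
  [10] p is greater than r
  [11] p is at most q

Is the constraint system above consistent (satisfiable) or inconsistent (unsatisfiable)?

Satisfiable

Try p = 3, q = 4, r = 2, s = 1, t = 4, u = 2.
Check constraint 1: r - u = 0; constraint 2: r - u = 0. The remaining constraints are straightforward to verify.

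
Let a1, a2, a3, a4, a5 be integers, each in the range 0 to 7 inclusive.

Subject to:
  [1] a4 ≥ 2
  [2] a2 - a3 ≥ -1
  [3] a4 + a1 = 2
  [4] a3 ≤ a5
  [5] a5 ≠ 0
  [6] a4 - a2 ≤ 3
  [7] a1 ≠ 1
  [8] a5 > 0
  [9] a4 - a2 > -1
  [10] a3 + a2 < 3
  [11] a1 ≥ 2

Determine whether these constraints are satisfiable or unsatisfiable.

From constraint 1: a4 ≥ 2. From constraint 11: a1 ≥ 2. Hence a4 + a1 ≥ 4. But constraint 3 requires a4 + a1 = 2, and 2 < 4. Contradiction.

Unsatisfiable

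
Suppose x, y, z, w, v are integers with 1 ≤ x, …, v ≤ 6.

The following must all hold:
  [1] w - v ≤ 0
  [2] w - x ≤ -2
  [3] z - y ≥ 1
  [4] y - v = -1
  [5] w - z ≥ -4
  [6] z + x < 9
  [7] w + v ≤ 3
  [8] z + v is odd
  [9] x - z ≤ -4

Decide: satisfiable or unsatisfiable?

Unsatisfiable

Constraints 2, 5, and 9 give w − z ≥ -4, z − x ≥ 4, x − w ≥ 2.
Adding all 3 inequalities: the left sides telescope to 0, and the right sides sum to (-4) + 4 + 2 = 2. So 0 ≥ 2, which is false.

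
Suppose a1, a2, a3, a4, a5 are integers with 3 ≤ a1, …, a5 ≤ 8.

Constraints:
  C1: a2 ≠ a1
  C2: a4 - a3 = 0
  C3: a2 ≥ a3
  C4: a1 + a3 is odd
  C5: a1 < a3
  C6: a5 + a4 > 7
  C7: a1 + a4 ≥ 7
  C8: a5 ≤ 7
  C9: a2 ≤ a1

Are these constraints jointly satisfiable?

Unsatisfiable

Constraints 3, 5, and 9 give a3 ≤ a2, a2 ≤ a1, a1 < a3. Chaining: a3 ≤ a2 ≤ a1 < a3, which forces a3 < a3 — impossible.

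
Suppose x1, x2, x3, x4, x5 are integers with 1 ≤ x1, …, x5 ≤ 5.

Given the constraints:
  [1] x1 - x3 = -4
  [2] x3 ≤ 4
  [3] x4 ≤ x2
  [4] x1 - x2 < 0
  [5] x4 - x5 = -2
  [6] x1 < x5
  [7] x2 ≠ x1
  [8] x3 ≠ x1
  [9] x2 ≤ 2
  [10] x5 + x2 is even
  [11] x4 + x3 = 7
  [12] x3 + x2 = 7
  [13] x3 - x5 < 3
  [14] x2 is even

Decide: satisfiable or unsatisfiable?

From constraints 3 and 9: x4 ≤ x2 ≤ 2. From constraint 2: x3 ≤ 4. Hence x4 + x3 ≤ 6. But constraint 11 requires x4 + x3 = 7, and 7 > 6. Contradiction.

Unsatisfiable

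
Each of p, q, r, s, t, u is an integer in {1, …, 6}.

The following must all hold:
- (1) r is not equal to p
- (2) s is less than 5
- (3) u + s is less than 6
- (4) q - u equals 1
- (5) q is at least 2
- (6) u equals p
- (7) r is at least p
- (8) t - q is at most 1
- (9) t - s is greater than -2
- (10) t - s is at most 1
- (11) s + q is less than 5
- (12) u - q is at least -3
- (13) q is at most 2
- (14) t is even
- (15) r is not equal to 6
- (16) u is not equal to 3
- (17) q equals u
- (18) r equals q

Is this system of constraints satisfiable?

Unsatisfiable

From constraints 6, 17, and 18, r = q = u = p, so r = p. But constraint 1 says r ≠ p. Contradiction.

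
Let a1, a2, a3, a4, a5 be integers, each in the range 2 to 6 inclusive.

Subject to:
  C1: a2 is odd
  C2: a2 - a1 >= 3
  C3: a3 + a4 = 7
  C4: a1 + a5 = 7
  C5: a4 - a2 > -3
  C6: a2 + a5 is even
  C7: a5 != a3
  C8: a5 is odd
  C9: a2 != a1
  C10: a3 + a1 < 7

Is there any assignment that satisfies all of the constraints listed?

Satisfiable

Try a1 = 2, a2 = 5, a3 = 4, a4 = 3, a5 = 5.
Check constraint 2: a2 - a1 = 3; constraint 3: a3 + a4 = 7; constraint 4: a1 + a5 = 7. The remaining constraints are straightforward to verify.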